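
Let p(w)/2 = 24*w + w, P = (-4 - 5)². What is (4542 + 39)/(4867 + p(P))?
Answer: 4581/8917 ≈ 0.51374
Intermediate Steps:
P = 81 (P = (-9)² = 81)
p(w) = 50*w (p(w) = 2*(24*w + w) = 2*(25*w) = 50*w)
(4542 + 39)/(4867 + p(P)) = (4542 + 39)/(4867 + 50*81) = 4581/(4867 + 4050) = 4581/8917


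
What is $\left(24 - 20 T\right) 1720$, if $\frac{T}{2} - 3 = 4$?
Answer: $-440320$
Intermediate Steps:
$T = 14$ ($T = 6 + 2 \cdot 4 = 6 + 8 = 14$)
$\left(24 - 20 T\right) 1720 = \left(24 - 280\right) 1720 = \left(-256\right) 1720 = -440320$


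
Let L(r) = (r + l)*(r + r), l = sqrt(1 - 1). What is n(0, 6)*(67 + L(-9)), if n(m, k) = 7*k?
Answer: 9618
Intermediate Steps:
l = 0 (l = sqrt(0) = 0)
L(r) = 2*r**2 (L(r) = (r + 0)*(r + r) = r*(2*r) = 2*r**2)
n(0, 6)*(67 + L(-9)) = (7*6)*(67 + 2*(-9)**2) = 42*(67 + 2*81) = 42*(67 + 162) = 42*229 = 9618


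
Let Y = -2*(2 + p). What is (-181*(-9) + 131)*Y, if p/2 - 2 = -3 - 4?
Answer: 28160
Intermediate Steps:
p = -10 (p = 4 + 2*(-3 - 4) = 4 + 2*(-7) = 4 - 14 = -10)
Y = 16 (Y = -2*(2 - 10) = -2*(-8) = 16)
(-181*(-9) + 131)*Y = (-181*(-9) + 131)*16 = (1629 + 131)*16 = 1760*16 = 28160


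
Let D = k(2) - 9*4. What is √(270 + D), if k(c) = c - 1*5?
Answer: √231 ≈ 15.199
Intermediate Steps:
k(c) = -5 + c (k(c) = c - 5 = -5 + c)
D = -39 (D = (-5 + 2) - 9*4 = -3 - 36 = -39)
√(270 + D) = √(270 - 39) = √231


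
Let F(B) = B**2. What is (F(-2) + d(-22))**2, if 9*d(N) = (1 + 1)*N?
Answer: 64/81 ≈ 0.79012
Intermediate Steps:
d(N) = 2*N/9 (d(N) = ((1 + 1)*N)/9 = (2*N)/9 = 2*N/9)
(F(-2) + d(-22))**2 = ((-2)**2 + (2/9)*(-22))**2 = (4 - 44/9)**2 = (-8/9)**2 = 64/81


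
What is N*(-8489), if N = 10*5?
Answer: -424450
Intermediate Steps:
N = 50
N*(-8489) = 50*(-8489) = -424450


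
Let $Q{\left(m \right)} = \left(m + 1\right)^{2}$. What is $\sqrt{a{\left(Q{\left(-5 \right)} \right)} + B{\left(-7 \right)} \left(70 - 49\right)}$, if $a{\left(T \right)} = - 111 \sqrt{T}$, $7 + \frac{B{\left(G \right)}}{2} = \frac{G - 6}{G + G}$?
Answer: $i \sqrt{699} \approx 26.439 i$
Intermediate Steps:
$B{\left(G \right)} = -14 + \frac{-6 + G}{G}$ ($B{\left(G \right)} = -14 + 2 \frac{G - 6}{G + G} = -14 + 2 \frac{-6 + G}{2 G} = -14 + \frac{-6 + G}{G}$)
$Q{\left(m \right)} = \left(1 + m\right)^{2}$
$\sqrt{a{\left(Q{\left(-5 \right)} \right)} + B{\left(-7 \right)} \left(70 - 49\right)} = \sqrt{- 111 \sqrt{\left(1 - 5\right)^{2}} + \left(-13 - \frac{6}{-7}\right) \left(70 - 49\right)} = \sqrt{- 111 \sqrt{\left(-4\right)^{2}} + \left(-13 - - \frac{6}{7}\right) 21} = \sqrt{- 111 \sqrt{16} + \left(-13 + \frac{6}{7}\right) 21} = \sqrt{\left(-111\right) 4 - 255} = \sqrt{-444 - 255} = \sqrt{-699} = i \sqrt{699}$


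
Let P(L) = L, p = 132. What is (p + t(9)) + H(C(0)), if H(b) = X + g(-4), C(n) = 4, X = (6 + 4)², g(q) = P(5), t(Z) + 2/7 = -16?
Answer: 1545/7 ≈ 220.71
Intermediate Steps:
t(Z) = -114/7 (t(Z) = -2/7 - 16 = -114/7)
g(q) = 5
X = 100 (X = 10² = 100)
H(b) = 105 (H(b) = 100 + 5 = 105)
(p + t(9)) + H(C(0)) = (132 - 114/7) + 105 = 810/7 + 105 = 1545/7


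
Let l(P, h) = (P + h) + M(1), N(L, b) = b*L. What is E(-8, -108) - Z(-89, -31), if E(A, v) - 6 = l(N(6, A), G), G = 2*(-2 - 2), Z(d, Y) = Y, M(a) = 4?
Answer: -15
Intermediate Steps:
N(L, b) = L*b
G = -8 (G = 2*(-4) = -8)
l(P, h) = 4 + P + h (l(P, h) = (P + h) + 4 = 4 + P + h)
E(A, v) = 2 + 6*A (E(A, v) = 6 + (4 + 6*A - 8) = 6 + (-4 + 6*A) = 2 + 6*A)
E(-8, -108) - Z(-89, -31) = (2 + 6*(-8)) - 1*(-31) = (2 - 48) + 31 = -46 + 31 = -15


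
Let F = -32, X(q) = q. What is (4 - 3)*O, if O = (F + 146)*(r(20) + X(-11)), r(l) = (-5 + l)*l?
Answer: 32946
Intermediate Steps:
r(l) = l*(-5 + l)
O = 32946 (O = (-32 + 146)*(20*(-5 + 20) - 11) = 114*(20*15 - 11) = 114*(300 - 11) = 114*289 = 32946)
(4 - 3)*O = (4 - 3)*32946 = 1*32946 = 32946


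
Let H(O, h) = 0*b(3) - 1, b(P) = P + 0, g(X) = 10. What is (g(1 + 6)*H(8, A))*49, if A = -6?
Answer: -490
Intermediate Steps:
b(P) = P
H(O, h) = -1 (H(O, h) = 0*3 - 1 = 0 - 1 = -1)
(g(1 + 6)*H(8, A))*49 = (10*(-1))*49 = -10*49 = -490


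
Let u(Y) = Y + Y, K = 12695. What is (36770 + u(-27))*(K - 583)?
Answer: 444704192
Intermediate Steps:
u(Y) = 2*Y
(36770 + u(-27))*(K - 583) = (36770 + 2*(-27))*(12695 - 583) = (36770 - 54)*12112 = 36716*12112 = 444704192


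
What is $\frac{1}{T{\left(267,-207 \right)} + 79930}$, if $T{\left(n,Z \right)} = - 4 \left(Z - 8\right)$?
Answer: $\frac{1}{80790} \approx 1.2378 \cdot 10^{-5}$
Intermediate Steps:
$T{\left(n,Z \right)} = 32 - 4 Z$ ($T{\left(n,Z \right)} = - 4 \left(-8 + Z\right) = 32 - 4 Z$)
$\frac{1}{T{\left(267,-207 \right)} + 79930} = \frac{1}{\left(32 - -828\right) + 79930} = \frac{1}{\left(32 + 828\right) + 79930} = \frac{1}{860 + 79930} = \frac{1}{80790}$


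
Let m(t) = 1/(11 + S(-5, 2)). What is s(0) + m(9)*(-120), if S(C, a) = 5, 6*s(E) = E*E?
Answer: -15/2 ≈ -7.5000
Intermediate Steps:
s(E) = E**2/6 (s(E) = (E*E)/6 = E**2/6)
m(t) = 1/16 (m(t) = 1/(11 + 5) = 1/16)
s(0) + m(9)*(-120) = (1/6)*0**2 + (1/16)*(-120) = (1/6)*0 - 15/2 = 0 - 15/2 = -15/2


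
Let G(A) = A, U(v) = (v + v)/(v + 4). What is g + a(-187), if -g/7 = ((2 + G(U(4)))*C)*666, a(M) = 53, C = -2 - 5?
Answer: 97955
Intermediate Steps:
U(v) = 2*v/(4 + v) (U(v) = (2*v)/(4 + v) = 2*v/(4 + v))
C = -7
g = 97902 (g = -7*(2 + 2*4/(4 + 4))*(-7)*666 = -7*(2 + 2*4/8)*(-7)*666 = -7*(2 + 2*4*(1/8))*(-7)*666 = -7*(2 + 1)*(-7)*666 = -7*3*(-7)*666 = -(-147)*666 = -7*(-13986) = 97902)
g + a(-187) = 97902 + 53 = 97955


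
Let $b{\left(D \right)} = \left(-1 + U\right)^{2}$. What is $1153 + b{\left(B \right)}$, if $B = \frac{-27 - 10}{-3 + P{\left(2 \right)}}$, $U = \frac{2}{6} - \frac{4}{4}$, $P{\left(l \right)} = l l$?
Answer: $\frac{10402}{9} \approx 1155.8$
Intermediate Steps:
$P{\left(l \right)} = l^{2}$
$U = - \frac{2}{3}$ ($U = 2 \cdot \frac{1}{6} - 1 = \frac{1}{3} - 1 = - \frac{2}{3} \approx -0.66667$)
$B = -37$ ($B = \frac{-27 - 10}{-3 + 2^{2}} = - \frac{37}{-3 + 4} = - \frac{37}{1} = \left(-37\right) 1 = -37$)
$b{\left(D \right)} = \frac{25}{9}$ ($b{\left(D \right)} = \left(-1 - \frac{2}{3}\right)^{2} = \left(- \frac{5}{3}\right)^{2} = \frac{25}{9}$)
$1153 + b{\left(B \right)} = 1153 + \frac{25}{9} = \frac{10402}{9}$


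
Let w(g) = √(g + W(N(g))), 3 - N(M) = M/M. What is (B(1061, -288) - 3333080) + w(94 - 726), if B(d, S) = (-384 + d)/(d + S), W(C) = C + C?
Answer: -2576470163/773 + 2*I*√157 ≈ -3.3331e+6 + 25.06*I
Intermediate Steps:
N(M) = 2 (N(M) = 3 - M/M = 3 - 1*1 = 3 - 1 = 2)
W(C) = 2*C
B(d, S) = (-384 + d)/(S + d)
w(g) = √(4 + g) (w(g) = √(g + 2*2) = √(g + 4) = √(4 + g))
(B(1061, -288) - 3333080) + w(94 - 726) = ((-384 + 1061)/(-288 + 1061) - 3333080) + √(4 + (94 - 726)) = (677/773 - 3333080) + √(4 - 632) = ((1/773)*677 - 3333080) + √(-628) = (677/773 - 3333080) + 2*I*√157 = -2576470163/773 + 2*I*√157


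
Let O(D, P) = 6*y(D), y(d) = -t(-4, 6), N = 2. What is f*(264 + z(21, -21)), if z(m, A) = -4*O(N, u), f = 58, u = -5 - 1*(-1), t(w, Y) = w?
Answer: 9744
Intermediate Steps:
u = -4 (u = -5 + 1 = -4)
y(d) = 4 (y(d) = -1*(-4) = 4)
O(D, P) = 24 (O(D, P) = 6*4 = 24)
z(m, A) = -96 (z(m, A) = -4*24 = -96)
f*(264 + z(21, -21)) = 58*(264 - 96) = 58*168 = 9744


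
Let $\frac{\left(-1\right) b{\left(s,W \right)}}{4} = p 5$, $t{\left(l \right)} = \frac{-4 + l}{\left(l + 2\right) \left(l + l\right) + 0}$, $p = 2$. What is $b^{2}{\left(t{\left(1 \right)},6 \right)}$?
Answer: $1600$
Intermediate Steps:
$t{\left(l \right)} = \frac{-4 + l}{2 l \left(2 + l\right)}$ ($t{\left(l \right)} = \frac{-4 + l}{\left(2 + l\right) 2 l + 0} = \frac{-4 + l}{2 l \left(2 + l\right) + 0} = \frac{-4 + l}{2 l \left(2 + l\right)}$)
$b{\left(s,W \right)} = -40$ ($b{\left(s,W \right)} = - 4 \cdot 2 \cdot 5 = \left(-4\right) 10 = -40$)
$b^{2}{\left(t{\left(1 \right)},6 \right)} = \left(-40\right)^{2} = 1600$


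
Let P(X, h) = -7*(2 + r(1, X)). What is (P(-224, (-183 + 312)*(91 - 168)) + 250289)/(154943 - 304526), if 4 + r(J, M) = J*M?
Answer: -83957/49861 ≈ -1.6838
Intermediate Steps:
r(J, M) = -4 + J*M
P(X, h) = 14 - 7*X (P(X, h) = -7*(2 + (-4 + 1*X)) = -7*(2 + (-4 + X)) = -7*(-2 + X) = 14 - 7*X)
(P(-224, (-183 + 312)*(91 - 168)) + 250289)/(154943 - 304526) = ((14 - 7*(-224)) + 250289)/(154943 - 304526) = ((14 + 1568) + 250289)/(-149583) = (1582 + 250289)*(-1/149583) = 251871*(-1/149583) = -83957/49861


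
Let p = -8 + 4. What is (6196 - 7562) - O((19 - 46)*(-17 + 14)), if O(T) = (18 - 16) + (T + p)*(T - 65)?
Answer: -2600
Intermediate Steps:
p = -4
O(T) = 2 + (-65 + T)*(-4 + T) (O(T) = (18 - 16) + (T - 4)*(T - 65) = 2 + (-4 + T)*(-65 + T) = 2 + (-65 + T)*(-4 + T))
(6196 - 7562) - O((19 - 46)*(-17 + 14)) = (6196 - 7562) - (262 + ((19 - 46)*(-17 + 14))**2 - 69*(19 - 46)*(-17 + 14)) = -1366 - (262 + (-27*(-3))**2 - (-1863)*(-3)) = -1366 - (262 + 81**2 - 69*81) = -1366 - (262 + 6561 - 5589) = -1366 - 1*1234 = -1366 - 1234 = -2600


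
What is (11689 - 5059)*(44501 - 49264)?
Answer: -31578690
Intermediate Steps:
(11689 - 5059)*(44501 - 49264) = 6630*(-4763) = -31578690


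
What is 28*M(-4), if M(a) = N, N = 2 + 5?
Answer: 196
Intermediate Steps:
N = 7
M(a) = 7
28*M(-4) = 28*7 = 196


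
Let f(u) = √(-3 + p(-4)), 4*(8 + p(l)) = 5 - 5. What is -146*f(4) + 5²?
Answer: 25 - 146*I*√11 ≈ 25.0 - 484.23*I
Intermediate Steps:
p(l) = -8 (p(l) = -8 + (5 - 5)/4 = -8 + (¼)*0 = -8 + 0 = -8)
f(u) = I*√11 (f(u) = √(-3 - 8) = √(-11) = I*√11)
-146*f(4) + 5² = -146*I*√11 + 5² = -146*I*√11 + 25 = 25 - 146*I*√11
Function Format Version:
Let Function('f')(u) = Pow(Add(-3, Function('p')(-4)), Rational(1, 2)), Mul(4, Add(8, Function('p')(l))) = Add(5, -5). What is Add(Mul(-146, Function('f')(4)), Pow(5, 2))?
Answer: Add(25, Mul(-146, I, Pow(11, Rational(1, 2)))) ≈ Add(25.000, Mul(-484.23, I))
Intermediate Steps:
Function('p')(l) = -8 (Function('p')(l) = Add(-8, Mul(Rational(1, 4), Add(5, -5))) = Add(-8, Mul(Rational(1, 4), 0)) = Add(-8, 0) = -8)
Function('f')(u) = Mul(I, Pow(11, Rational(1, 2))) (Function('f')(u) = Pow(Add(-3, -8), Rational(1, 2)) = Pow(-11, Rational(1, 2)) = Mul(I, Pow(11, Rational(1, 2))))
Add(Mul(-146, Function('f')(4)), Pow(5, 2)) = Add(Mul(-146, Mul(I, Pow(11, Rational(1, 2)))), Pow(5, 2)) = Add(Mul(-146, I, Pow(11, Rational(1, 2))), 25) = Add(25, Mul(-146, I, Pow(11, Rational(1, 2))))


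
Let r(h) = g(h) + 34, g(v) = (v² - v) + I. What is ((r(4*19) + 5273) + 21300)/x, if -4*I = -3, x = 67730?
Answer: 129231/270920 ≈ 0.47701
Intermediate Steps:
I = ¾ (I = -¼*(-3) = ¾ ≈ 0.75000)
g(v) = ¾ + v² - v (g(v) = (v² - v) + ¾ = ¾ + v² - v)
r(h) = 139/4 + h² - h (r(h) = (¾ + h² - h) + 34 = 139/4 + h² - h)
((r(4*19) + 5273) + 21300)/x = (((139/4 + (4*19)² - 4*19) + 5273) + 21300)/67730 = (((139/4 + 76² - 1*76) + 5273) + 21300)*(1/67730) = (((139/4 + 5776 - 76) + 5273) + 21300)*(1/67730) = ((22939/4 + 5273) + 21300)*(1/67730) = (44031/4 + 21300)*(1/67730) = (129231/4)*(1/67730) = 129231/270920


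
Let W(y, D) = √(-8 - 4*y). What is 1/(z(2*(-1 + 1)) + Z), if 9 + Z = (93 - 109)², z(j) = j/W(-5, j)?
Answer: 1/247 ≈ 0.0040486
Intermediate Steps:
z(j) = j*√3/6 (z(j) = j/((2*√(-2 - 1*(-5)))) = j/((2*√(-2 + 5))) = j/((2*√3)) = j*(√3/6) = j*√3/6)
Z = 247 (Z = -9 + (93 - 109)² = -9 + (-16)² = -9 + 256 = 247)
1/(z(2*(-1 + 1)) + Z) = 1/((2*(-1 + 1))*√3/6 + 247) = 1/((2*0)*√3/6 + 247) = 1/((⅙)*0*√3 + 247) = 1/(0 + 247) = 1/247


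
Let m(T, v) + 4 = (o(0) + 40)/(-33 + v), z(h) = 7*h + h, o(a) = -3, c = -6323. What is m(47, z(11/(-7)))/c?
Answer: 1535/2017037 ≈ 0.00076102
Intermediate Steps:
z(h) = 8*h
m(T, v) = -4 + 37/(-33 + v) (m(T, v) = -4 + (-3 + 40)/(-33 + v) = -4 + 37/(-33 + v))
m(47, z(11/(-7)))/c = ((169 - 32*11/(-7))/(-33 + 8*(11/(-7))))/(-6323) = ((169 - 32*11*(-⅐))/(-33 + 8*(11*(-⅐))))*(-1/6323) = ((169 - 32*(-11)/7)/(-33 + 8*(-11/7)))*(-1/6323) = ((169 - 4*(-88/7))/(-33 - 88/7))*(-1/6323) = ((169 + 352/7)/(-319/7))*(-1/6323) = -7/319*1535/7*(-1/6323) = -1535/319*(-1/6323) = 1535/2017037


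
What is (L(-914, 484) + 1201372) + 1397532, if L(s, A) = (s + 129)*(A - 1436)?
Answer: 3346224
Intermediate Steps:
L(s, A) = (-1436 + A)*(129 + s) (L(s, A) = (129 + s)*(-1436 + A) = (-1436 + A)*(129 + s))
(L(-914, 484) + 1201372) + 1397532 = ((-185244 - 1436*(-914) + 129*484 + 484*(-914)) + 1201372) + 1397532 = ((-185244 + 1312504 + 62436 - 442376) + 1201372) + 1397532 = (747320 + 1201372) + 1397532 = 1948692 + 1397532 = 3346224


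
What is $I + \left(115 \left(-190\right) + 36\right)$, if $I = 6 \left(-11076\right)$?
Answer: $-88270$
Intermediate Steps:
$I = -66456$
$I + \left(115 \left(-190\right) + 36\right) = -66456 + \left(115 \left(-190\right) + 36\right) = -66456 + \left(-21850 + 36\right) = -66456 - 21814 = -88270$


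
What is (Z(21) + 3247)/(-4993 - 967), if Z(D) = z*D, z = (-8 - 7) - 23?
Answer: -2449/5960 ≈ -0.41091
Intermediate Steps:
z = -38 (z = -15 - 23 = -38)
Z(D) = -38*D
(Z(21) + 3247)/(-4993 - 967) = (-38*21 + 3247)/(-4993 - 967) = (-798 + 3247)/(-5960) = 2449*(-1/5960) = -2449/5960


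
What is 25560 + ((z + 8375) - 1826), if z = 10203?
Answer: 42312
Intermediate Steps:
25560 + ((z + 8375) - 1826) = 25560 + ((10203 + 8375) - 1826) = 25560 + (18578 - 1826) = 25560 + 16752 = 42312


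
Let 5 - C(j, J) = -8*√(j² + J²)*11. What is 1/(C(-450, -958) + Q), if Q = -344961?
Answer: -86239/27579829380 - 11*√280066/6894957345 ≈ -3.9712e-6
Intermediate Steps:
C(j, J) = 5 + 88*√(J² + j²) (C(j, J) = 5 - (-8*√(j² + J²))*11 = 5 - (-8*√(J² + j²))*11 = 5 - (-88)*√(J² + j²) = 5 + 88*√(J² + j²))
1/(C(-450, -958) + Q) = 1/((5 + 88*√((-958)² + (-450)²)) - 344961) = 1/((5 + 88*√(917764 + 202500)) - 344961) = 1/((5 + 88*√1120264) - 344961) = 1/((5 + 88*(2*√280066)) - 344961) = 1/((5 + 176*√280066) - 344961) = 1/(-344956 + 176*√280066)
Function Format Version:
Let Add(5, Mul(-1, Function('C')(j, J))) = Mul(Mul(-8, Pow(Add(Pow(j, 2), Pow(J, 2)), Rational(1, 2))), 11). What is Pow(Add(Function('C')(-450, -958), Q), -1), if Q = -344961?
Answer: Add(Rational(-86239, 27579829380), Mul(Rational(-11, 6894957345), Pow(280066, Rational(1, 2)))) ≈ -3.9712e-6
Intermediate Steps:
Function('C')(j, J) = Add(5, Mul(88, Pow(Add(Pow(J, 2), Pow(j, 2)), Rational(1, 2)))) (Function('C')(j, J) = Add(5, Mul(-1, Mul(Mul(-8, Pow(Add(Pow(j, 2), Pow(J, 2)), Rational(1, 2))), 11))) = Add(5, Mul(-1, Mul(Mul(-8, Pow(Add(Pow(J, 2), Pow(j, 2)), Rational(1, 2))), 11))) = Add(5, Mul(-1, Mul(-88, Pow(Add(Pow(J, 2), Pow(j, 2)), Rational(1, 2))))) = Add(5, Mul(88, Pow(Add(Pow(J, 2), Pow(j, 2)), Rational(1, 2)))))
Pow(Add(Function('C')(-450, -958), Q), -1) = Pow(Add(Add(5, Mul(88, Pow(Add(Pow(-958, 2), Pow(-450, 2)), Rational(1, 2)))), -344961), -1) = Pow(Add(Add(5, Mul(88, Pow(Add(917764, 202500), Rational(1, 2)))), -344961), -1) = Pow(Add(Add(5, Mul(88, Pow(1120264, Rational(1, 2)))), -344961), -1) = Pow(Add(Add(5, Mul(88, Mul(2, Pow(280066, Rational(1, 2))))), -344961), -1) = Pow(Add(Add(5, Mul(176, Pow(280066, Rational(1, 2)))), -344961), -1) = Pow(Add(-344956, Mul(176, Pow(280066, Rational(1, 2)))), -1)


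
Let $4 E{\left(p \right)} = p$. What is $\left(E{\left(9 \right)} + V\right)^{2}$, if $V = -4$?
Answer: $\frac{49}{16} \approx 3.0625$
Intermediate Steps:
$E{\left(p \right)} = \frac{p}{4}$
$\left(E{\left(9 \right)} + V\right)^{2} = \left(\frac{1}{4} \cdot 9 - 4\right)^{2} = \left(\frac{9}{4} - 4\right)^{2} = \left(- \frac{7}{4}\right)^{2} = \frac{49}{16}$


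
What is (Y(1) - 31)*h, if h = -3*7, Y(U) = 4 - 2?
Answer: 609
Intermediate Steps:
Y(U) = 2
h = -21
(Y(1) - 31)*h = (2 - 31)*(-21) = -29*(-21) = 609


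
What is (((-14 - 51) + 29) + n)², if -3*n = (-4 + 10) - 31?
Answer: 6889/9 ≈ 765.44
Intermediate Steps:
n = 25/3 (n = -((-4 + 10) - 31)/3 = -(6 - 31)/3 = -⅓*(-25) = 25/3 ≈ 8.3333)
(((-14 - 51) + 29) + n)² = (((-14 - 51) + 29) + 25/3)² = ((-65 + 29) + 25/3)² = (-36 + 25/3)² = (-83/3)² = 6889/9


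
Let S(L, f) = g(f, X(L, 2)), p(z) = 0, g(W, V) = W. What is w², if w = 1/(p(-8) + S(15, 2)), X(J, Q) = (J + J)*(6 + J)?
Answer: ¼ ≈ 0.25000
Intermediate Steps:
X(J, Q) = 2*J*(6 + J) (X(J, Q) = (2*J)*(6 + J) = 2*J*(6 + J))
S(L, f) = f
w = ½ (w = 1/(0 + 2) = 1/2 = ½ ≈ 0.50000)
w² = (½)² = ¼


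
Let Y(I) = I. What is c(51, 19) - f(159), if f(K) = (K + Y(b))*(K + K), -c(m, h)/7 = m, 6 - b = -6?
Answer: -54735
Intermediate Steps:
b = 12 (b = 6 - 1*(-6) = 6 + 6 = 12)
c(m, h) = -7*m
f(K) = 2*K*(12 + K) (f(K) = (K + 12)*(K + K) = (12 + K)*(2*K) = 2*K*(12 + K))
c(51, 19) - f(159) = -7*51 - 2*159*(12 + 159) = -357 - 2*159*171 = -357 - 1*54378 = -357 - 54378 = -54735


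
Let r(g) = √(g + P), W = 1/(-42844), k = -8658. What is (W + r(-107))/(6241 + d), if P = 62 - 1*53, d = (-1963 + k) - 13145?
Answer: 1/750841100 - 7*I*√2/17525 ≈ 1.3318e-9 - 0.00056488*I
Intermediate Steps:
d = -23766 (d = (-1963 - 8658) - 13145 = -10621 - 13145 = -23766)
P = 9 (P = 62 - 53 = 9)
W = -1/42844 ≈ -2.3340e-5
r(g) = √(9 + g) (r(g) = √(g + 9) = √(9 + g))
(W + r(-107))/(6241 + d) = (-1/42844 + √(9 - 107))/(6241 - 23766) = (-1/42844 + √(-98))/(-17525) = (-1/42844 + 7*I*√2)*(-1/17525) = 1/750841100 - 7*I*√2/17525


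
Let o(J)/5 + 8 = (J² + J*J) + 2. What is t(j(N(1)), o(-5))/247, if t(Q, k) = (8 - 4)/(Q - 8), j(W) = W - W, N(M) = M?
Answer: -1/494 ≈ -0.0020243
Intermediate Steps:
o(J) = -30 + 10*J² (o(J) = -40 + 5*((J² + J*J) + 2) = -40 + 5*((J² + J²) + 2) = -40 + 5*(2*J² + 2) = -40 + 5*(2 + 2*J²) = -40 + (10 + 10*J²) = -30 + 10*J²)
j(W) = 0
t(Q, k) = 4/(-8 + Q)
t(j(N(1)), o(-5))/247 = (4/(-8 + 0))/247 = (4/(-8))*(1/247) = (4*(-⅛))*(1/247) = -½*1/247 = -1/494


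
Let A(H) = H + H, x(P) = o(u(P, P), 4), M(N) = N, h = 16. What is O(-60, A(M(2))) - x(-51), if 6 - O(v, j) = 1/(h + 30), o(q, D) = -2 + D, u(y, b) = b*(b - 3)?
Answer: 183/46 ≈ 3.9783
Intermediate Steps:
u(y, b) = b*(-3 + b)
x(P) = 2 (x(P) = -2 + 4 = 2)
A(H) = 2*H
O(v, j) = 275/46 (O(v, j) = 6 - 1/(16 + 30) = 6 - 1/46 = 275/46)
O(-60, A(M(2))) - x(-51) = 275/46 - 1*2 = 275/46 - 2 = 183/46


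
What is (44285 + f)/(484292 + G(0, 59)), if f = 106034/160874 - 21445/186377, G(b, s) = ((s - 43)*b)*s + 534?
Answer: 663911461057409/7268320733690674 ≈ 0.091343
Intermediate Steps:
G(b, s) = 534 + b*s*(-43 + s) (G(b, s) = ((-43 + s)*b)*s + 534 = (b*(-43 + s))*s + 534 = b*s*(-43 + s) + 534 = 534 + b*s*(-43 + s))
f = 8156177944/14991606749 (f = 106034*(1/160874) - 21445*1/186377 = 53017/80437 - 21445/186377 = 8156177944/14991606749 ≈ 0.54405)
(44285 + f)/(484292 + G(0, 59)) = (44285 + 8156177944/14991606749)/(484292 + (534 + 0*59² - 43*0*59)) = 663911461057409/(14991606749*(484292 + (534 + 0*3481 + 0))) = 663911461057409/(14991606749*(484292 + (534 + 0 + 0))) = 663911461057409/(14991606749*(484292 + 534)) = (663911461057409/14991606749)/484826 = (663911461057409/14991606749)*(1/484826) = 663911461057409/7268320733690674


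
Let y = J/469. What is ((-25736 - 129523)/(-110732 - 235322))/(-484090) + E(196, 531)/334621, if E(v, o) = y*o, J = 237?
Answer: 21057684712045929/26290328967124754140 ≈ 0.00080097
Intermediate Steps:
y = 237/469 ≈ 0.50533
E(v, o) = 237*o/469
((-25736 - 129523)/(-110732 - 235322))/(-484090) + E(196, 531)/334621 = ((-25736 - 129523)/(-110732 - 235322))/(-484090) + ((237/469)*531)/334621 = -155259/(-346054)*(-1/484090) + (125847/469)*(1/334621) = -155259*(-1/346054)*(-1/484090) + 125847/156937249 = (155259/346054)*(-1/484090) + 125847/156937249 = -155259/167521280860 + 125847/156937249 = 21057684712045929/26290328967124754140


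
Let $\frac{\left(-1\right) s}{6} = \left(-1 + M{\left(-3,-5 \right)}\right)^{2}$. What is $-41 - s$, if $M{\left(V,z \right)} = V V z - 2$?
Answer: $13783$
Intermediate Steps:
$M{\left(V,z \right)} = -2 + z V^{2}$ ($M{\left(V,z \right)} = V^{2} z - 2 = z V^{2} - 2 = -2 + z V^{2}$)
$s = -13824$ ($s = - 6 \left(-1 - \left(2 + 5 \left(-3\right)^{2}\right)\right)^{2} = - 6 \left(-1 - 47\right)^{2} = - 6 \left(-48\right)^{2} = \left(-6\right) 2304 = -13824$)
$-41 - s = -41 - -13824 = -41 + 13824 = 13783$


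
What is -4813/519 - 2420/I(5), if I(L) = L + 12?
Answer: -1337801/8823 ≈ -151.63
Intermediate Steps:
I(L) = 12 + L
-4813/519 - 2420/I(5) = -4813/519 - 2420/(12 + 5) = -4813*1/519 - 2420/17 = -4813/519 - 2420*1/17 = -4813/519 - 2420/17 = -1337801/8823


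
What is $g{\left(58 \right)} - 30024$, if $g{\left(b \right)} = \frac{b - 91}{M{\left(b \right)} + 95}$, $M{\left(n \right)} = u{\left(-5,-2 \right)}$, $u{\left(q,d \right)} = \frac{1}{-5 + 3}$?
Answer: $- \frac{1891534}{63} \approx -30024.0$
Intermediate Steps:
$u{\left(q,d \right)} = - \frac{1}{2}$ ($u{\left(q,d \right)} = \frac{1}{-2} = - \frac{1}{2}$)
$M{\left(n \right)} = - \frac{1}{2}$
$g{\left(b \right)} = - \frac{26}{27} + \frac{2 b}{189}$ ($g{\left(b \right)} = \frac{b - 91}{- \frac{1}{2} + 95} = \frac{-91 + b}{\frac{189}{2}} = \left(-91 + b\right) \frac{2}{189} = - \frac{26}{27} + \frac{2 b}{189}$)
$g{\left(58 \right)} - 30024 = \left(- \frac{26}{27} + \frac{2}{189} \cdot 58\right) - 30024 = \left(- \frac{26}{27} + \frac{116}{189}\right) - 30024 = - \frac{22}{63} - 30024 = - \frac{1891534}{63}$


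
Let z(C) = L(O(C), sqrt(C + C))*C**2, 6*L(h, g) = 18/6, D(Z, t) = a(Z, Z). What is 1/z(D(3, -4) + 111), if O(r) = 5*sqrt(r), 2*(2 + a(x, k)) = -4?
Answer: 2/11449 ≈ 0.00017469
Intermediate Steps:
a(x, k) = -4 (a(x, k) = -2 + (1/2)*(-4) = -2 - 2 = -4)
D(Z, t) = -4
L(h, g) = 1/2 (L(h, g) = (18/6)/6 = (18*(1/6))/6 = (1/6)*3 = 1/2)
z(C) = C**2/2
1/z(D(3, -4) + 111) = 1/((-4 + 111)**2/2) = 1/((1/2)*107**2) = 1/((1/2)*11449) = 1/(11449/2) = 2/11449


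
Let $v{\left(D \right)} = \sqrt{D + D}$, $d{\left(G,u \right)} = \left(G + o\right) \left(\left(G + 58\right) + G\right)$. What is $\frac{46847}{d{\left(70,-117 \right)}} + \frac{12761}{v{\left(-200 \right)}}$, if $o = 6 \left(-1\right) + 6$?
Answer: $\frac{46847}{13860} - \frac{12761 i}{20} \approx 3.38 - 638.05 i$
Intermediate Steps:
$o = 0$ ($o = -6 + 6 = 0$)
$d{\left(G,u \right)} = G \left(58 + 2 G\right)$ ($d{\left(G,u \right)} = \left(G + 0\right) \left(\left(G + 58\right) + G\right) = G \left(\left(58 + G\right) + G\right) = G \left(58 + 2 G\right)$)
$v{\left(D \right)} = \sqrt{2} \sqrt{D}$ ($v{\left(D \right)} = \sqrt{2 D} = \sqrt{2} \sqrt{D}$)
$\frac{46847}{d{\left(70,-117 \right)}} + \frac{12761}{v{\left(-200 \right)}} = \frac{46847}{2 \cdot 70 \left(29 + 70\right)} + \frac{12761}{\sqrt{2} \sqrt{-200}} = \frac{46847}{2 \cdot 70 \cdot 99} + \frac{12761}{\sqrt{2} \cdot 10 i \sqrt{2}} = \frac{46847}{13860} + \frac{12761}{20 i} = 46847 \cdot \frac{1}{13860} + 12761 \left(- \frac{i}{20}\right) = \frac{46847}{13860} - \frac{12761 i}{20}$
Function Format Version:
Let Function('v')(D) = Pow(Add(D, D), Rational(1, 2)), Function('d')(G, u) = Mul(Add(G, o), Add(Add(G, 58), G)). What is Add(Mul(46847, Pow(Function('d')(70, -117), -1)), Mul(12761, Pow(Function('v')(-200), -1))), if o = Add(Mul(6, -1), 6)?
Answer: Add(Rational(46847, 13860), Mul(Rational(-12761, 20), I)) ≈ Add(3.3800, Mul(-638.05, I))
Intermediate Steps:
o = 0 (o = Add(-6, 6) = 0)
Function('d')(G, u) = Mul(G, Add(58, Mul(2, G))) (Function('d')(G, u) = Mul(Add(G, 0), Add(Add(G, 58), G)) = Mul(G, Add(Add(58, G), G)) = Mul(G, Add(58, Mul(2, G))))
Function('v')(D) = Mul(Pow(2, Rational(1, 2)), Pow(D, Rational(1, 2))) (Function('v')(D) = Pow(Mul(2, D), Rational(1, 2)) = Mul(Pow(2, Rational(1, 2)), Pow(D, Rational(1, 2))))
Add(Mul(46847, Pow(Function('d')(70, -117), -1)), Mul(12761, Pow(Function('v')(-200), -1))) = Add(Mul(46847, Pow(Mul(2, 70, Add(29, 70)), -1)), Mul(12761, Pow(Mul(Pow(2, Rational(1, 2)), Pow(-200, Rational(1, 2))), -1))) = Add(Mul(46847, Pow(Mul(2, 70, 99), -1)), Mul(12761, Pow(Mul(Pow(2, Rational(1, 2)), Mul(10, I, Pow(2, Rational(1, 2)))), -1))) = Add(Mul(46847, Pow(13860, -1)), Mul(12761, Pow(Mul(20, I), -1))) = Add(Mul(46847, Rational(1, 13860)), Mul(12761, Mul(Rational(-1, 20), I))) = Add(Rational(46847, 13860), Mul(Rational(-12761, 20), I))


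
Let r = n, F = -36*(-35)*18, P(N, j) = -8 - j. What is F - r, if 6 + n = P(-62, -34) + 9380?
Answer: 13280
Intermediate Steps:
F = 22680 (F = 1260*18 = 22680)
n = 9400 (n = -6 + ((-8 - 1*(-34)) + 9380) = -6 + ((-8 + 34) + 9380) = -6 + (26 + 9380) = -6 + 9406 = 9400)
r = 9400
F - r = 22680 - 1*9400 = 22680 - 9400 = 13280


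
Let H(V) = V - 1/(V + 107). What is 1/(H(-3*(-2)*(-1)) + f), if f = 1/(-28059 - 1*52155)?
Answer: -8101614/48689999 ≈ -0.16639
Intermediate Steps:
H(V) = V - 1/(107 + V)
f = -1/80214 (f = 1/(-28059 - 52155) = 1/(-80214) = -1/80214 ≈ -1.2467e-5)
1/(H(-3*(-2)*(-1)) + f) = 1/((-1 + (-3*(-2)*(-1))² + 107*(-3*(-2)*(-1)))/(107 - 3*(-2)*(-1)) - 1/80214) = 1/((-1 + (6*(-1))² + 107*(6*(-1)))/(107 + 6*(-1)) - 1/80214) = 1/((-1 + (-6)² + 107*(-6))/(107 - 6) - 1/80214) = 1/((-1 + 36 - 642)/101 - 1/80214) = 1/((1/101)*(-607) - 1/80214) = 1/(-607/101 - 1/80214) = 1/(-48689999/8101614) = -8101614/48689999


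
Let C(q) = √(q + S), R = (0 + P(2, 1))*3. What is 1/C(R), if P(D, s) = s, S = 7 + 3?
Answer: √13/13 ≈ 0.27735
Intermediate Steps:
S = 10
R = 3 (R = (0 + 1)*3 = 1*3 = 3)
C(q) = √(10 + q) (C(q) = √(q + 10) = √(10 + q))
1/C(R) = 1/(√(10 + 3)) = 1/(√13) = √13/13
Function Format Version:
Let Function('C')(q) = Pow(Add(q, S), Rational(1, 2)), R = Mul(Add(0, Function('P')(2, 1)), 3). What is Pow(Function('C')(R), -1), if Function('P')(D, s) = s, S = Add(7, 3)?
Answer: Mul(Rational(1, 13), Pow(13, Rational(1, 2))) ≈ 0.27735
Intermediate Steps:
S = 10
R = 3 (R = Mul(Add(0, 1), 3) = Mul(1, 3) = 3)
Function('C')(q) = Pow(Add(10, q), Rational(1, 2)) (Function('C')(q) = Pow(Add(q, 10), Rational(1, 2)) = Pow(Add(10, q), Rational(1, 2)))
Pow(Function('C')(R), -1) = Pow(Pow(Add(10, 3), Rational(1, 2)), -1) = Pow(Pow(13, Rational(1, 2)), -1) = Mul(Rational(1, 13), Pow(13, Rational(1, 2)))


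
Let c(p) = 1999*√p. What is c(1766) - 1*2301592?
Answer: -2301592 + 1999*√1766 ≈ -2.2176e+6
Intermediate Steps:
c(1766) - 1*2301592 = 1999*√1766 - 1*2301592 = 1999*√1766 - 2301592 = -2301592 + 1999*√1766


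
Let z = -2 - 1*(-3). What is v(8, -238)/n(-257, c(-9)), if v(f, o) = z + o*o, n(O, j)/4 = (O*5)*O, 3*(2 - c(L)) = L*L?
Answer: 11329/264196 ≈ 0.042881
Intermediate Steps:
z = 1 (z = -2 + 3 = 1)
c(L) = 2 - L²/3 (c(L) = 2 - L*L/3 = 2 - L²/3)
n(O, j) = 20*O² (n(O, j) = 4*((O*5)*O) = 4*((5*O)*O) = 4*(5*O²) = 20*O²)
v(f, o) = 1 + o² (v(f, o) = 1 + o*o = 1 + o²)
v(8, -238)/n(-257, c(-9)) = (1 + (-238)²)/((20*(-257)²)) = (1 + 56644)/((20*66049)) = 56645/1320980 = 56645*(1/1320980) = 11329/264196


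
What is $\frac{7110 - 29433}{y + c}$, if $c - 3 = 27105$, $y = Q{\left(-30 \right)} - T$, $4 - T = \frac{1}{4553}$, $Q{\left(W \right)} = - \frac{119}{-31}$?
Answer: $- \frac{1050245063}{1275360570} \approx -0.82349$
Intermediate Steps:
$Q{\left(W \right)} = \frac{119}{31}$ ($Q{\left(W \right)} = \left(-119\right) \left(- \frac{1}{31}\right) = \frac{119}{31}$)
$T = \frac{18211}{4553}$ ($T = 4 - \frac{1}{4553} = \frac{18211}{4553} \approx 3.9998$)
$y = - \frac{22734}{141143}$ ($y = \frac{119}{31} - \frac{18211}{4553} = - \frac{22734}{141143} \approx -0.16107$)
$c = 27108$ ($c = 3 + 27105 = 27108$)
$\frac{7110 - 29433}{y + c} = \frac{7110 - 29433}{- \frac{22734}{141143} + 27108} = - \frac{22323}{\frac{3826081710}{141143}} = \left(-22323\right) \frac{141143}{3826081710} = - \frac{1050245063}{1275360570}$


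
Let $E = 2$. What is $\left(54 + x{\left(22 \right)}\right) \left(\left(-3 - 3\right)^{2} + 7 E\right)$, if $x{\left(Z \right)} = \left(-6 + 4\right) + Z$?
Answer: $3700$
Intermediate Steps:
$x{\left(Z \right)} = -2 + Z$
$\left(54 + x{\left(22 \right)}\right) \left(\left(-3 - 3\right)^{2} + 7 E\right) = \left(54 + \left(-2 + 22\right)\right) \left(\left(-3 - 3\right)^{2} + 7 \cdot 2\right) = \left(54 + 20\right) \left(\left(-6\right)^{2} + 14\right) = 74 \left(36 + 14\right) = 74 \cdot 50 = 3700$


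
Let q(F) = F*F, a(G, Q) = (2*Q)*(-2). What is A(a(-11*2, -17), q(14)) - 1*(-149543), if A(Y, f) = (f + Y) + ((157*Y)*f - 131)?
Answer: 2242172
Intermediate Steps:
a(G, Q) = -4*Q
q(F) = F**2
A(Y, f) = -131 + Y + f + 157*Y*f (A(Y, f) = (Y + f) + (157*Y*f - 131) = (Y + f) + (-131 + 157*Y*f) = -131 + Y + f + 157*Y*f)
A(a(-11*2, -17), q(14)) - 1*(-149543) = (-131 - 4*(-17) + 14**2 + 157*(-4*(-17))*14**2) - 1*(-149543) = (-131 + 68 + 196 + 157*68*196) + 149543 = (-131 + 68 + 196 + 2092496) + 149543 = 2092629 + 149543 = 2242172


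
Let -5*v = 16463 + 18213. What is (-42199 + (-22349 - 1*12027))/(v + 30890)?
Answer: -382875/119774 ≈ -3.1966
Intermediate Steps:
v = -34676/5 (v = -(16463 + 18213)/5 = -⅕*34676 = -34676/5 ≈ -6935.2)
(-42199 + (-22349 - 1*12027))/(v + 30890) = (-42199 + (-22349 - 1*12027))/(-34676/5 + 30890) = (-42199 + (-22349 - 12027))/(119774/5) = (-42199 - 34376)*(5/119774) = -76575*5/119774 = -382875/119774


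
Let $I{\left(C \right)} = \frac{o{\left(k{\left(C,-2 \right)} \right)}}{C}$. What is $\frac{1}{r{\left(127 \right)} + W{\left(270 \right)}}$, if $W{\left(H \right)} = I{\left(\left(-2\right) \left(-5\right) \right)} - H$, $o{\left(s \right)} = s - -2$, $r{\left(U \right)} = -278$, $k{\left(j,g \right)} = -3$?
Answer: $- \frac{10}{5481} \approx -0.0018245$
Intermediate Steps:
$o{\left(s \right)} = 2 + s$ ($o{\left(s \right)} = s + 2 = 2 + s$)
$I{\left(C \right)} = - \frac{1}{C}$ ($I{\left(C \right)} = \frac{2 - 3}{C} = - \frac{1}{C}$)
$W{\left(H \right)} = - \frac{1}{10} - H$ ($W{\left(H \right)} = - \frac{1}{\left(-2\right) \left(-5\right)} - H = - \frac{1}{10} - H$)
$\frac{1}{r{\left(127 \right)} + W{\left(270 \right)}} = \frac{1}{-278 - \frac{2701}{10}} = \frac{1}{- \frac{5481}{10}} = - \frac{10}{5481}$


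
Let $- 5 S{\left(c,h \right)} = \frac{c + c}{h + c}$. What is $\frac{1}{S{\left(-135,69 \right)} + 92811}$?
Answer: $\frac{11}{1020912} \approx 1.0775 \cdot 10^{-5}$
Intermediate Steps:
$S{\left(c,h \right)} = - \frac{2 c}{5 \left(c + h\right)}$ ($S{\left(c,h \right)} = - \frac{\left(c + c\right) \frac{1}{h + c}}{5} = - \frac{2 c \frac{1}{c + h}}{5} = - \frac{2 c}{5 \left(c + h\right)}$)
$\frac{1}{S{\left(-135,69 \right)} + 92811} = \frac{1}{\left(-2\right) \left(-135\right) \frac{1}{5 \left(-135\right) + 5 \cdot 69} + 92811} = \frac{1}{\left(-2\right) \left(-135\right) \frac{1}{-675 + 345} + 92811} = \frac{1}{\left(-2\right) \left(-135\right) \frac{1}{-330} + 92811} = \frac{1}{\left(-2\right) \left(-135\right) \left(- \frac{1}{330}\right) + 92811} = \frac{1}{- \frac{9}{11} + 92811} = \frac{1}{\frac{1020912}{11}} = \frac{11}{1020912}$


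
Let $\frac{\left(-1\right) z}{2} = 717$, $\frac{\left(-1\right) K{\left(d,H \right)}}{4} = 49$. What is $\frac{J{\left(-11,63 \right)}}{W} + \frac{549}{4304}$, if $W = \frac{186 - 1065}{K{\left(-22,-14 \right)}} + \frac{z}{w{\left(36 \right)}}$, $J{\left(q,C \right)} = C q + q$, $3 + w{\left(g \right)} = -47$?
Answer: $- \frac{14757862057}{699430128} \approx -21.1$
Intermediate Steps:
$w{\left(g \right)} = -50$ ($w{\left(g \right)} = -3 - 47 = -50$)
$J{\left(q,C \right)} = q + C q$
$K{\left(d,H \right)} = -196$ ($K{\left(d,H \right)} = \left(-4\right) 49 = -196$)
$z = -1434$ ($z = \left(-2\right) 717 = -1434$)
$W = \frac{162507}{4900}$ ($W = \frac{186 - 1065}{-196} - \frac{1434}{-50} = \left(-879\right) \left(- \frac{1}{196}\right) - - \frac{717}{25} = \frac{879}{196} + \frac{717}{25} = \frac{162507}{4900} \approx 33.165$)
$\frac{J{\left(-11,63 \right)}}{W} + \frac{549}{4304} = \frac{\left(-11\right) \left(1 + 63\right)}{\frac{162507}{4900}} + \frac{549}{4304} = \left(-11\right) 64 \cdot \frac{4900}{162507} + 549 \cdot \frac{1}{4304} = \left(-704\right) \frac{4900}{162507} + \frac{549}{4304} = - \frac{3449600}{162507} + \frac{549}{4304} = - \frac{14757862057}{699430128}$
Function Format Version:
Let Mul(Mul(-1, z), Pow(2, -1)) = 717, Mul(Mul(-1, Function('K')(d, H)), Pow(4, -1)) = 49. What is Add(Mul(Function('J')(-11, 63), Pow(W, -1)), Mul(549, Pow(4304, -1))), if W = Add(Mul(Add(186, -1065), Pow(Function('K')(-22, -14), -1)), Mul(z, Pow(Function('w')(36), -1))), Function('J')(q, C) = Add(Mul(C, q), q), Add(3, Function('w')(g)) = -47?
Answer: Rational(-14757862057, 699430128) ≈ -21.100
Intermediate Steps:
Function('w')(g) = -50 (Function('w')(g) = Add(-3, -47) = -50)
Function('J')(q, C) = Add(q, Mul(C, q))
Function('K')(d, H) = -196 (Function('K')(d, H) = Mul(-4, 49) = -196)
z = -1434 (z = Mul(-2, 717) = -1434)
W = Rational(162507, 4900) (W = Add(Mul(Add(186, -1065), Pow(-196, -1)), Mul(-1434, Pow(-50, -1))) = Add(Mul(-879, Rational(-1, 196)), Mul(-1434, Rational(-1, 50))) = Add(Rational(879, 196), Rational(717, 25)) = Rational(162507, 4900) ≈ 33.165)
Add(Mul(Function('J')(-11, 63), Pow(W, -1)), Mul(549, Pow(4304, -1))) = Add(Mul(Mul(-11, Add(1, 63)), Pow(Rational(162507, 4900), -1)), Mul(549, Pow(4304, -1))) = Add(Mul(Mul(-11, 64), Rational(4900, 162507)), Mul(549, Rational(1, 4304))) = Add(Mul(-704, Rational(4900, 162507)), Rational(549, 4304)) = Add(Rational(-3449600, 162507), Rational(549, 4304)) = Rational(-14757862057, 699430128)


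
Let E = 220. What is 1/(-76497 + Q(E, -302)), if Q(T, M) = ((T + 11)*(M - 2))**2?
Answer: 1/4931333679 ≈ 2.0278e-10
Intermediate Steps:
Q(T, M) = (-2 + M)**2*(11 + T)**2 (Q(T, M) = ((11 + T)*(-2 + M))**2 = ((-2 + M)*(11 + T))**2 = (-2 + M)**2*(11 + T)**2)
1/(-76497 + Q(E, -302)) = 1/(-76497 + (-2 - 302)**2*(11 + 220)**2) = 1/(-76497 + (-304)**2*231**2) = 1/(-76497 + 92416*53361) = 1/(-76497 + 4931410176) = 1/4931333679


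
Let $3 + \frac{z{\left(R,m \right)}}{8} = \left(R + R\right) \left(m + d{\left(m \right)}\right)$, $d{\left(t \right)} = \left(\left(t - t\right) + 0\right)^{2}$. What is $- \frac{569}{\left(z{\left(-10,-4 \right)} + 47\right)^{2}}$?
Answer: $- \frac{569}{439569} \approx -0.0012944$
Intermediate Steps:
$d{\left(t \right)} = 0$ ($d{\left(t \right)} = \left(0 + 0\right)^{2} = 0^{2} = 0$)
$z{\left(R,m \right)} = -24 + 16 R m$ ($z{\left(R,m \right)} = -24 + 8 \left(R + R\right) \left(m + 0\right) = -24 + 8 \cdot 2 R m = -24 + 16 R m$)
$- \frac{569}{\left(z{\left(-10,-4 \right)} + 47\right)^{2}} = - \frac{569}{\left(\left(-24 + 16 \left(-10\right) \left(-4\right)\right) + 47\right)^{2}} = - \frac{569}{\left(\left(-24 + 640\right) + 47\right)^{2}} = - \frac{569}{\left(616 + 47\right)^{2}} = - \frac{569}{663^{2}} = - \frac{569}{439569}$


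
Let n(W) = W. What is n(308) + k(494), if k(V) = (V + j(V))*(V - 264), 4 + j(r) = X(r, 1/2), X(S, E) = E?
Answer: 113123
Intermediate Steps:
j(r) = -7/2 (j(r) = -4 + 1/2 = -7/2)
k(V) = (-264 + V)*(-7/2 + V) (k(V) = (V - 7/2)*(V - 264) = (-7/2 + V)*(-264 + V) = (-264 + V)*(-7/2 + V))
n(308) + k(494) = 308 + (924 + 494**2 - 535/2*494) = 308 + (924 + 244036 - 132145) = 308 + 112815 = 113123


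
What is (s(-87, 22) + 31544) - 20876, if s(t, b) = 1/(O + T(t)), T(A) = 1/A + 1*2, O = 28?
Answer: 27832899/2609 ≈ 10668.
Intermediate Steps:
T(A) = 2 + 1/A (T(A) = 1/A + 2 = 2 + 1/A)
s(t, b) = 1/(30 + 1/t) (s(t, b) = 1/(28 + (2 + 1/t)) = 1/(30 + 1/t))
(s(-87, 22) + 31544) - 20876 = (-87/(1 + 30*(-87)) + 31544) - 20876 = (-87/(1 - 2610) + 31544) - 20876 = (-87/(-2609) + 31544) - 20876 = (-87*(-1/2609) + 31544) - 20876 = (87/2609 + 31544) - 20876 = 82298383/2609 - 20876 = 27832899/2609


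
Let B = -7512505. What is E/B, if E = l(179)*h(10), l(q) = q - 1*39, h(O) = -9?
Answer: 36/214643 ≈ 0.00016772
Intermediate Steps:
l(q) = -39 + q (l(q) = q - 39 = -39 + q)
E = -1260 (E = (-39 + 179)*(-9) = 140*(-9) = -1260)
E/B = -1260/(-7512505) = -1260*(-1/7512505) = 36/214643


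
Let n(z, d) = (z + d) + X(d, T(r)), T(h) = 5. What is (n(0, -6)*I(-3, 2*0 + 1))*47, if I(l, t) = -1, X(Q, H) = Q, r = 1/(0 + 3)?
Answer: 564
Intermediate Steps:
r = ⅓ (r = 1/3 = ⅓ ≈ 0.33333)
n(z, d) = z + 2*d (n(z, d) = (z + d) + d = (d + z) + d = z + 2*d)
(n(0, -6)*I(-3, 2*0 + 1))*47 = ((0 + 2*(-6))*(-1))*47 = ((0 - 12)*(-1))*47 = -12*(-1)*47 = 12*47 = 564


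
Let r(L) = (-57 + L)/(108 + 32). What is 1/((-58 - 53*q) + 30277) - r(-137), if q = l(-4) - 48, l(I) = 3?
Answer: 1581329/1141140 ≈ 1.3857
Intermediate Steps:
r(L) = -57/140 + L/140 (r(L) = (-57 + L)/140 = (-57 + L)*(1/140) = -57/140 + L/140)
q = -45 (q = 3 - 48 = -45)
1/((-58 - 53*q) + 30277) - r(-137) = 1/((-58 - 53*(-45)) + 30277) - (-57/140 + (1/140)*(-137)) = 1/((-58 + 2385) + 30277) - (-57/140 - 137/140) = 1/(2327 + 30277) - 1*(-97/70) = 1/32604 + 97/70 = 1581329/1141140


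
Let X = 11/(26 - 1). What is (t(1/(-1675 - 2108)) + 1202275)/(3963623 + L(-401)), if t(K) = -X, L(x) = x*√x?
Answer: 59567038729136/196379647091625 + 6026401232*I*√401/196379647091625 ≈ 0.30333 + 0.00061452*I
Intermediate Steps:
L(x) = x^(3/2)
X = 11/25 ≈ 0.44000
t(K) = -11/25 (t(K) = -1*11/25 = -11/25)
(t(1/(-1675 - 2108)) + 1202275)/(3963623 + L(-401)) = (-11/25 + 1202275)/(3963623 + (-401)^(3/2)) = 30056864/(25*(3963623 - 401*I*√401))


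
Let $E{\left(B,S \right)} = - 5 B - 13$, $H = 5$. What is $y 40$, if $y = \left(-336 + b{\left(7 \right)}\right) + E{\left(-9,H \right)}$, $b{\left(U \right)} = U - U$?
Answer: $-12160$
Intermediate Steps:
$E{\left(B,S \right)} = -13 - 5 B$
$b{\left(U \right)} = 0$
$y = -304$ ($y = \left(-336 + 0\right) - -32 = -336 + \left(-13 + 45\right) = -336 + 32 = -304$)
$y 40 = \left(-304\right) 40 = -12160$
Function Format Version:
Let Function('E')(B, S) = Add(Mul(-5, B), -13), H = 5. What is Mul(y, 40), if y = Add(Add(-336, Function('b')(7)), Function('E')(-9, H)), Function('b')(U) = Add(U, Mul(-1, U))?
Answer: -12160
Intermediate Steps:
Function('E')(B, S) = Add(-13, Mul(-5, B))
Function('b')(U) = 0
y = -304 (y = Add(Add(-336, 0), Add(-13, Mul(-5, -9))) = Add(-336, Add(-13, 45)) = Add(-336, 32) = -304)
Mul(y, 40) = Mul(-304, 40) = -12160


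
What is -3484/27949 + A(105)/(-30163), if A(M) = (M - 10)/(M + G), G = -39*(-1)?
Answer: -15135311603/121395698928 ≈ -0.12468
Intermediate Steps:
G = 39
A(M) = (-10 + M)/(39 + M) (A(M) = (M - 10)/(M + 39) = (-10 + M)/(39 + M))
-3484/27949 + A(105)/(-30163) = -3484/27949 + ((-10 + 105)/(39 + 105))/(-30163) = -3484*1/27949 + (95/144)*(-1/30163) = -3484/27949 + ((1/144)*95)*(-1/30163) = -3484/27949 + (95/144)*(-1/30163) = -3484/27949 - 95/4343472 = -15135311603/121395698928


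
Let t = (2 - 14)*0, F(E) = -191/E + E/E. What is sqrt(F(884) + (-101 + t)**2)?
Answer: sqrt(1993061317)/442 ≈ 101.00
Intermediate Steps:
F(E) = 1 - 191/E (F(E) = -191/E + 1 = 1 - 191/E)
t = 0 (t = -12*0 = 0)
sqrt(F(884) + (-101 + t)**2) = sqrt((-191 + 884)/884 + (-101 + 0)**2) = sqrt((1/884)*693 + (-101)**2) = sqrt(693/884 + 10201) = sqrt(9018377/884) = sqrt(1993061317)/442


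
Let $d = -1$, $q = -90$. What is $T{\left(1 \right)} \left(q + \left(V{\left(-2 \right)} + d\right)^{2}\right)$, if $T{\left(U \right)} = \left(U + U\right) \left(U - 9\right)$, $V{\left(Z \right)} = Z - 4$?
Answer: $656$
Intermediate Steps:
$V{\left(Z \right)} = -4 + Z$
$T{\left(U \right)} = 2 U \left(-9 + U\right)$
$T{\left(1 \right)} \left(q + \left(V{\left(-2 \right)} + d\right)^{2}\right) = 2 \cdot 1 \left(-9 + 1\right) \left(-90 + \left(\left(-4 - 2\right) - 1\right)^{2}\right) = 2 \cdot 1 \left(-8\right) \left(-90 + \left(-6 - 1\right)^{2}\right) = - 16 \left(-90 + \left(-7\right)^{2}\right) = - 16 \left(-90 + 49\right) = \left(-16\right) \left(-41\right) = 656$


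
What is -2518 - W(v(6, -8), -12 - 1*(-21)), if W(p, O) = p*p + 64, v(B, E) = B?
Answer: -2618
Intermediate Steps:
W(p, O) = 64 + p² (W(p, O) = p² + 64 = 64 + p²)
-2518 - W(v(6, -8), -12 - 1*(-21)) = -2518 - (64 + 6²) = -2518 - (64 + 36) = -2518 - 1*100 = -2518 - 100 = -2618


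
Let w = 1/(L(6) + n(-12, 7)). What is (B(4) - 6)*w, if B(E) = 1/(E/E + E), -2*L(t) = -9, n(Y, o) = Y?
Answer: 58/75 ≈ 0.77333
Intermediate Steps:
L(t) = 9/2 (L(t) = -1/2*(-9) = 9/2)
B(E) = 1/(1 + E)
w = -2/15 (w = 1/(9/2 - 12) = 1/(-15/2) = -2/15 ≈ -0.13333)
(B(4) - 6)*w = (1/(1 + 4) - 6)*(-2/15) = (1/5 - 6)*(-2/15) = -29/5*(-2/15) = 58/75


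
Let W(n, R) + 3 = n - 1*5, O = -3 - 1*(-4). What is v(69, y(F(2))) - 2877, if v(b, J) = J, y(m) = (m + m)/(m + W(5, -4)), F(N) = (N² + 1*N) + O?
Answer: -5747/2 ≈ -2873.5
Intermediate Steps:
O = 1 (O = -3 + 4 = 1)
W(n, R) = -8 + n (W(n, R) = -3 + (n - 1*5) = -3 + (n - 5) = -3 + (-5 + n) = -8 + n)
F(N) = 1 + N + N² (F(N) = (N² + 1*N) + 1 = (N² + N) + 1 = (N + N²) + 1 = 1 + N + N²)
y(m) = 2*m/(-3 + m) (y(m) = (m + m)/(m + (-8 + 5)) = (2*m)/(m - 3) = (2*m)/(-3 + m) = 2*m/(-3 + m))
v(69, y(F(2))) - 2877 = 2*(1 + 2 + 2²)/(-3 + (1 + 2 + 2²)) - 2877 = 2*(1 + 2 + 4)/(-3 + (1 + 2 + 4)) - 2877 = 2*7/(-3 + 7) - 2877 = 2*7/4 - 2877 = 2*7*(¼) - 2877 = 7/2 - 2877 = -5747/2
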